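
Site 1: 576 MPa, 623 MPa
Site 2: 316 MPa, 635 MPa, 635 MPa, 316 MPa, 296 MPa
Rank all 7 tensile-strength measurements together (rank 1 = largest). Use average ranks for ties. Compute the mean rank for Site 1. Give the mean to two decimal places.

3.50

Sorted (descending): 635, 635, 623, 576, 316, 316, 296
The 2 values of 635 occupy positions 1–2 → average rank (1+2)/2 = 1.5.
The 2 values of 316 occupy positions 5–6 → average rank (5+6)/2 = 5.5.
Site 1 values → pooled ranks: 576→4, 623→3
Mean rank = (4 + 3) / 2 = 3.50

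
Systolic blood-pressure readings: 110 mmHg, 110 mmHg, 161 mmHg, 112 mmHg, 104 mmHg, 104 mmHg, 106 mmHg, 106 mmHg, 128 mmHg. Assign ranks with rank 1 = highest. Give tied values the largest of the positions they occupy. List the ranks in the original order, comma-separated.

5, 5, 1, 3, 9, 9, 7, 7, 2

Sorted (descending): 161, 128, 112, 110, 110, 106, 106, 104, 104
The 2 values of 110 occupy positions 4–5 → each gets rank 5.
The 2 values of 106 occupy positions 6–7 → each gets rank 7.
The 2 values of 104 occupy positions 8–9 → each gets rank 9.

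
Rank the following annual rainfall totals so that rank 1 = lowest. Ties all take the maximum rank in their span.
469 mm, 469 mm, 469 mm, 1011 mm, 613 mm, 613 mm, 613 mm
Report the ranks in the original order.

3, 3, 3, 7, 6, 6, 6

Sorted (ascending): 469, 469, 469, 613, 613, 613, 1011
The 3 values of 469 occupy positions 1–3 → each gets rank 3.
The 3 values of 613 occupy positions 4–6 → each gets rank 6.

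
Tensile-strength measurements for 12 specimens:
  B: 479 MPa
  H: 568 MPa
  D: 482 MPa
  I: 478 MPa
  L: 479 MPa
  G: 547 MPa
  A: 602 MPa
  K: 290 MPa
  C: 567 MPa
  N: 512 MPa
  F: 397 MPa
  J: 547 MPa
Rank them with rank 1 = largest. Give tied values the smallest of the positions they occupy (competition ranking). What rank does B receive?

8

Sorted (descending): 602, 568, 567, 547, 547, 512, 482, 479, 479, 478, 397, 290
The 2 values of 547 occupy positions 4–5 → each gets rank 4.
The 2 values of 479 occupy positions 8–9 → each gets rank 8.
B has value 479 MPa → rank 8.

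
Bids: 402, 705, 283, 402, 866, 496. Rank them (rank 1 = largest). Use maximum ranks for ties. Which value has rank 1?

866

Sorted (descending): 866, 705, 496, 402, 402, 283
The 2 values of 402 occupy positions 4–5 → each gets rank 5.
Rank 1 → value 866.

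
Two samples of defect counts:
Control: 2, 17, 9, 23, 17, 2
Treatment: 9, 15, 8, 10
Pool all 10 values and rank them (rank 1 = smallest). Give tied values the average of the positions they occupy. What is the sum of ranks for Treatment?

20.5

Sorted (ascending): 2, 2, 8, 9, 9, 10, 15, 17, 17, 23
The 2 values of 2 occupy positions 1–2 → average rank (1+2)/2 = 1.5.
The 2 values of 9 occupy positions 4–5 → average rank (4+5)/2 = 4.5.
The 2 values of 17 occupy positions 8–9 → average rank (8+9)/2 = 8.5.
Treatment values → pooled ranks: 9→4.5, 15→7, 8→3, 10→6
Rank sum = 4.5 + 7 + 3 + 6 = 20.5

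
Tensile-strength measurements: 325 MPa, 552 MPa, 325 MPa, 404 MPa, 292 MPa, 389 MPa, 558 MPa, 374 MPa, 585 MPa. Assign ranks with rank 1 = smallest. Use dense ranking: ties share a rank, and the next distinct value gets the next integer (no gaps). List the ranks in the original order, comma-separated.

Sorted (ascending): 292, 325, 325, 374, 389, 404, 552, 558, 585
The 2 values of 325 share dense rank 2.
Remaining distinct values take the next consecutive integers.

2, 6, 2, 5, 1, 4, 7, 3, 8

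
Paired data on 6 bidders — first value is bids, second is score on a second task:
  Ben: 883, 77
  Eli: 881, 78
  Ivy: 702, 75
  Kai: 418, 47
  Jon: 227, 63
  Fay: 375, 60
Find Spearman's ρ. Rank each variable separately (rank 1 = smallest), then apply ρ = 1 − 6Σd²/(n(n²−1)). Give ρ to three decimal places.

0.714

Ranks of variable 1: 6, 5, 4, 3, 1, 2
Ranks of variable 2: 5, 6, 4, 1, 3, 2
d = r₁ − r₂: 1, -1, 0, 2, -2, 0
d²: 1, 1, 0, 4, 4, 0; Σd² = 10
ρ = 1 − 6·10/(6·35) = 1 − 60/210 = 0.714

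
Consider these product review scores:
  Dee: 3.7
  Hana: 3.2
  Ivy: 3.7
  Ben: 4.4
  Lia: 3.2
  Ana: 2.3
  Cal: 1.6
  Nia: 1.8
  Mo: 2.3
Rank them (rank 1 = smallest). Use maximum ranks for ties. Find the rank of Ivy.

Sorted (ascending): 1.6, 1.8, 2.3, 2.3, 3.2, 3.2, 3.7, 3.7, 4.4
The 2 values of 2.3 occupy positions 3–4 → each gets rank 4.
The 2 values of 3.2 occupy positions 5–6 → each gets rank 6.
The 2 values of 3.7 occupy positions 7–8 → each gets rank 8.
Ivy has value 3.7 → rank 8.

8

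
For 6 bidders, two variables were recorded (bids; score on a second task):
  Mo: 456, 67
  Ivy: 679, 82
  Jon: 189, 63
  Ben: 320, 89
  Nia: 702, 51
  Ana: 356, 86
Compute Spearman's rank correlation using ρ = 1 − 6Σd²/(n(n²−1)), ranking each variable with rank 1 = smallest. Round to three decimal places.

-0.371

Ranks of variable 1: 4, 5, 1, 2, 6, 3
Ranks of variable 2: 3, 4, 2, 6, 1, 5
d = r₁ − r₂: 1, 1, -1, -4, 5, -2
d²: 1, 1, 1, 16, 25, 4; Σd² = 48
ρ = 1 − 6·48/(6·35) = 1 − 288/210 = -0.371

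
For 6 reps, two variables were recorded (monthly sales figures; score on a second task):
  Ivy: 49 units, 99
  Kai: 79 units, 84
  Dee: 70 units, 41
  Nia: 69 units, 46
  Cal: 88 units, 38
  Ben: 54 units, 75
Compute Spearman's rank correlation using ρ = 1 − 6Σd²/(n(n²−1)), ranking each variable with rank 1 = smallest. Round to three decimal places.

Ranks of variable 1: 1, 5, 4, 3, 6, 2
Ranks of variable 2: 6, 5, 2, 3, 1, 4
d = r₁ − r₂: -5, 0, 2, 0, 5, -2
d²: 25, 0, 4, 0, 25, 4; Σd² = 58
ρ = 1 − 6·58/(6·35) = 1 − 348/210 = -0.657

-0.657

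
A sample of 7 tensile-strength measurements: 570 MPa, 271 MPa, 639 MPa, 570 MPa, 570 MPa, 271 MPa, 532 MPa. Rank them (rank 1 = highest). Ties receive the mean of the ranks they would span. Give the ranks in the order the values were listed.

3, 6.5, 1, 3, 3, 6.5, 5

Sorted (descending): 639, 570, 570, 570, 532, 271, 271
The 3 values of 570 occupy positions 2–4 → average rank 3.
The 2 values of 271 occupy positions 6–7 → average rank (6+7)/2 = 6.5.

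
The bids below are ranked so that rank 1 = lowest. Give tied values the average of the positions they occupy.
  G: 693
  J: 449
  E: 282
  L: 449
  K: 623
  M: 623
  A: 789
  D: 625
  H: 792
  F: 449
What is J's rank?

Sorted (ascending): 282, 449, 449, 449, 623, 623, 625, 693, 789, 792
The 3 values of 449 occupy positions 2–4 → average rank 3.
The 2 values of 623 occupy positions 5–6 → average rank (5+6)/2 = 5.5.
J has value 449 → rank 3.

3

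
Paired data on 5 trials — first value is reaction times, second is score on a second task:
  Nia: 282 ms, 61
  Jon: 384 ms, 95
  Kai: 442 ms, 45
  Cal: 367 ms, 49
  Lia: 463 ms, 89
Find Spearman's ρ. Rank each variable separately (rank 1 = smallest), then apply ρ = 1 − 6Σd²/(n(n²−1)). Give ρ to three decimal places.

Ranks of variable 1: 1, 3, 4, 2, 5
Ranks of variable 2: 3, 5, 1, 2, 4
d = r₁ − r₂: -2, -2, 3, 0, 1
d²: 4, 4, 9, 0, 1; Σd² = 18
ρ = 1 − 6·18/(5·24) = 1 − 108/120 = 0.100

0.100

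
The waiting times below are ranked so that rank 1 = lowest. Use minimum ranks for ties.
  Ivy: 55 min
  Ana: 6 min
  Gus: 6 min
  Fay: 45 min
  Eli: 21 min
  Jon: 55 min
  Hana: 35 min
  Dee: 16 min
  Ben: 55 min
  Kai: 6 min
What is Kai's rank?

Sorted (ascending): 6, 6, 6, 16, 21, 35, 45, 55, 55, 55
The 3 values of 6 occupy positions 1–3 → each gets rank 1.
The 3 values of 55 occupy positions 8–10 → each gets rank 8.
Kai has value 6 min → rank 1.

1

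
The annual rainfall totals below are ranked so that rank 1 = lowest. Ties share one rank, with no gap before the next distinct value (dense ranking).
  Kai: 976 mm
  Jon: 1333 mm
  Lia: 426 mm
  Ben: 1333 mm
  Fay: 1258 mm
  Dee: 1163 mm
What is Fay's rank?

Sorted (ascending): 426, 976, 1163, 1258, 1333, 1333
The 2 values of 1333 share dense rank 5.
Remaining distinct values take the next consecutive integers.
Fay has value 1258 mm → rank 4.

4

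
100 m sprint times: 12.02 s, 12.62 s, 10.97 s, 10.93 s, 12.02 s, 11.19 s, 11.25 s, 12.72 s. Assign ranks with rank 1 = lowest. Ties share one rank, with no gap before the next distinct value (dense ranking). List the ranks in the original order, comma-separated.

5, 6, 2, 1, 5, 3, 4, 7

Sorted (ascending): 10.93, 10.97, 11.19, 11.25, 12.02, 12.02, 12.62, 12.72
The 2 values of 12.02 share dense rank 5.
Remaining distinct values take the next consecutive integers.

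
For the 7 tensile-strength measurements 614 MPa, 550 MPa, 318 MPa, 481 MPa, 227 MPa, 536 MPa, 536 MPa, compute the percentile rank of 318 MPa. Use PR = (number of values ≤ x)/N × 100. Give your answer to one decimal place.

N = 7.
Strictly below 318: 1. Equal to 318: 1.
PR = 2/7 × 100 = 28.6

28.6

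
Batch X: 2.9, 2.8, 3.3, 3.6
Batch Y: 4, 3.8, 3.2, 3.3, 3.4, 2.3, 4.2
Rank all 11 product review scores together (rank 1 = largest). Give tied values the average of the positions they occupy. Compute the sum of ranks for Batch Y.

Sorted (descending): 4.2, 4, 3.8, 3.6, 3.4, 3.3, 3.3, 3.2, 2.9, 2.8, 2.3
The 2 values of 3.3 occupy positions 6–7 → average rank (6+7)/2 = 6.5.
Batch Y values → pooled ranks: 4→2, 3.8→3, 3.2→8, 3.3→6.5, 3.4→5, 2.3→11, 4.2→1
Rank sum = 2 + 3 + 8 + 6.5 + 5 + 11 + 1 = 36.5

36.5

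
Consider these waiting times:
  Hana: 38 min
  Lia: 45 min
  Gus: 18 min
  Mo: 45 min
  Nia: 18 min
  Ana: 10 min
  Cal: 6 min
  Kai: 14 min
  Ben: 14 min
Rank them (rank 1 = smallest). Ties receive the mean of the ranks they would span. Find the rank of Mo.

8.5

Sorted (ascending): 6, 10, 14, 14, 18, 18, 38, 45, 45
The 2 values of 14 occupy positions 3–4 → average rank (3+4)/2 = 3.5.
The 2 values of 18 occupy positions 5–6 → average rank (5+6)/2 = 5.5.
The 2 values of 45 occupy positions 8–9 → average rank (8+9)/2 = 8.5.
Mo has value 45 min → rank 8.5.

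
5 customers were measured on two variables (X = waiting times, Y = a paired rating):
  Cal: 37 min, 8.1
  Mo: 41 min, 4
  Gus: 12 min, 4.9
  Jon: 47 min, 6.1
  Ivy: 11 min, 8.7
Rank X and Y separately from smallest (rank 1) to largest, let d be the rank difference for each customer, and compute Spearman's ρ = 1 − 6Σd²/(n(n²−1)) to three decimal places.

-0.500

Ranks of variable 1: 3, 4, 2, 5, 1
Ranks of variable 2: 4, 1, 2, 3, 5
d = r₁ − r₂: -1, 3, 0, 2, -4
d²: 1, 9, 0, 4, 16; Σd² = 30
ρ = 1 − 6·30/(5·24) = 1 − 180/120 = -0.500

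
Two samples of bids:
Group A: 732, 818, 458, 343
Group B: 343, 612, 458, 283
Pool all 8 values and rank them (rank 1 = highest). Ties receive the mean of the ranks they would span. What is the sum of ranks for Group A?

14

Sorted (descending): 818, 732, 612, 458, 458, 343, 343, 283
The 2 values of 458 occupy positions 4–5 → average rank (4+5)/2 = 4.5.
The 2 values of 343 occupy positions 6–7 → average rank (6+7)/2 = 6.5.
Group A values → pooled ranks: 732→2, 818→1, 458→4.5, 343→6.5
Rank sum = 2 + 1 + 4.5 + 6.5 = 14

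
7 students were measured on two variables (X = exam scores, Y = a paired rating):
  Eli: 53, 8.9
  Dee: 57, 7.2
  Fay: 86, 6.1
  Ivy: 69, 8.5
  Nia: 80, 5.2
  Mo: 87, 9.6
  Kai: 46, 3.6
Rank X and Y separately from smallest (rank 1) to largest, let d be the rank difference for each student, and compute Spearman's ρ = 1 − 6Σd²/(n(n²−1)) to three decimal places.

Ranks of variable 1: 2, 3, 6, 4, 5, 7, 1
Ranks of variable 2: 6, 4, 3, 5, 2, 7, 1
d = r₁ − r₂: -4, -1, 3, -1, 3, 0, 0
d²: 16, 1, 9, 1, 9, 0, 0; Σd² = 36
ρ = 1 − 6·36/(7·48) = 1 − 216/336 = 0.357

0.357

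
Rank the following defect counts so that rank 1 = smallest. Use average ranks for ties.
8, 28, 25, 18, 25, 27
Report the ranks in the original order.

Sorted (ascending): 8, 18, 25, 25, 27, 28
The 2 values of 25 occupy positions 3–4 → average rank (3+4)/2 = 3.5.

1, 6, 3.5, 2, 3.5, 5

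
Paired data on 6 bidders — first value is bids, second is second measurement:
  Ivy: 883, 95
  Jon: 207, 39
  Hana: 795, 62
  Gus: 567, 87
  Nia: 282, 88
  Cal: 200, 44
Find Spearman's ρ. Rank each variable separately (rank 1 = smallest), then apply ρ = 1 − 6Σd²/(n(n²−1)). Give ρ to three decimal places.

Ranks of variable 1: 6, 2, 5, 4, 3, 1
Ranks of variable 2: 6, 1, 3, 4, 5, 2
d = r₁ − r₂: 0, 1, 2, 0, -2, -1
d²: 0, 1, 4, 0, 4, 1; Σd² = 10
ρ = 1 − 6·10/(6·35) = 1 − 60/210 = 0.714

0.714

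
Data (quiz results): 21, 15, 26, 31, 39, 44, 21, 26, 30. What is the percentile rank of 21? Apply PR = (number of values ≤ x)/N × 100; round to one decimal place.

33.3

N = 9.
Strictly below 21: 1. Equal to 21: 2.
PR = 3/9 × 100 = 33.3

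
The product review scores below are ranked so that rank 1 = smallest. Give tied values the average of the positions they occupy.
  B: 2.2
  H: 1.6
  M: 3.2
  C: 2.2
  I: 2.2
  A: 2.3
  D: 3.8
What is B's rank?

Sorted (ascending): 1.6, 2.2, 2.2, 2.2, 2.3, 3.2, 3.8
The 3 values of 2.2 occupy positions 2–4 → average rank 3.
B has value 2.2 → rank 3.

3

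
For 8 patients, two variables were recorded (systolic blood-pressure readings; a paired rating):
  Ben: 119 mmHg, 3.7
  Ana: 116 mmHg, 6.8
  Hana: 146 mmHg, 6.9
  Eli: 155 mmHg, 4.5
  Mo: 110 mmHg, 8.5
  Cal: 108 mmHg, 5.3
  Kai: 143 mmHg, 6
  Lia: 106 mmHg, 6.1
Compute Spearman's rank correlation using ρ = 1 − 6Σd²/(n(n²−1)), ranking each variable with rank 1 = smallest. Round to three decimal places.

-0.214

Ranks of variable 1: 5, 4, 7, 8, 3, 2, 6, 1
Ranks of variable 2: 1, 6, 7, 2, 8, 3, 4, 5
d = r₁ − r₂: 4, -2, 0, 6, -5, -1, 2, -4
d²: 16, 4, 0, 36, 25, 1, 4, 16; Σd² = 102
ρ = 1 − 6·102/(8·63) = 1 − 612/504 = -0.214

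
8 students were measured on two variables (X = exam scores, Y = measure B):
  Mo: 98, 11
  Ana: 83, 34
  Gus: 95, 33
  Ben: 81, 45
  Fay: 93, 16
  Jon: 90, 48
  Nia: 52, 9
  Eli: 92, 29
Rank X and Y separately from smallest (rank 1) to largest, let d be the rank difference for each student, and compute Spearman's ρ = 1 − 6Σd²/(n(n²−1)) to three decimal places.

-0.190

Ranks of variable 1: 8, 3, 7, 2, 6, 4, 1, 5
Ranks of variable 2: 2, 6, 5, 7, 3, 8, 1, 4
d = r₁ − r₂: 6, -3, 2, -5, 3, -4, 0, 1
d²: 36, 9, 4, 25, 9, 16, 0, 1; Σd² = 100
ρ = 1 − 6·100/(8·63) = 1 − 600/504 = -0.190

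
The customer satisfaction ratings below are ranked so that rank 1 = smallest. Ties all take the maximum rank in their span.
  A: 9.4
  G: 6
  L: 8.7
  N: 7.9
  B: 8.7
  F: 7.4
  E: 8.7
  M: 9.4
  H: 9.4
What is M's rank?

9

Sorted (ascending): 6, 7.4, 7.9, 8.7, 8.7, 8.7, 9.4, 9.4, 9.4
The 3 values of 8.7 occupy positions 4–6 → each gets rank 6.
The 3 values of 9.4 occupy positions 7–9 → each gets rank 9.
M has value 9.4 → rank 9.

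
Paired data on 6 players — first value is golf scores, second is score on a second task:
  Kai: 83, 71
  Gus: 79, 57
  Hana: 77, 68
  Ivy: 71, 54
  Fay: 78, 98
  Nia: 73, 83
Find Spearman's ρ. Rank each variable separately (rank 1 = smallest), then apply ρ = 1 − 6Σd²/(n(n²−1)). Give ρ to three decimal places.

Ranks of variable 1: 6, 5, 3, 1, 4, 2
Ranks of variable 2: 4, 2, 3, 1, 6, 5
d = r₁ − r₂: 2, 3, 0, 0, -2, -3
d²: 4, 9, 0, 0, 4, 9; Σd² = 26
ρ = 1 − 6·26/(6·35) = 1 − 156/210 = 0.257

0.257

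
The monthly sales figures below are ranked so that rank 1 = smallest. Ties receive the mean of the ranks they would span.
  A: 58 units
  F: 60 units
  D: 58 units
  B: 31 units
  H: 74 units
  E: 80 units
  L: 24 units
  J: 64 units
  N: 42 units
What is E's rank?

9

Sorted (ascending): 24, 31, 42, 58, 58, 60, 64, 74, 80
The 2 values of 58 occupy positions 4–5 → average rank (4+5)/2 = 4.5.
E has value 80 units → rank 9.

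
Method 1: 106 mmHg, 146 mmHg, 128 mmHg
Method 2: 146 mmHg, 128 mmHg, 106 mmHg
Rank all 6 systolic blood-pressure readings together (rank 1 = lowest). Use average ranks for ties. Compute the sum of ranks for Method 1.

10.5

Sorted (ascending): 106, 106, 128, 128, 146, 146
The 2 values of 106 occupy positions 1–2 → average rank (1+2)/2 = 1.5.
The 2 values of 128 occupy positions 3–4 → average rank (3+4)/2 = 3.5.
The 2 values of 146 occupy positions 5–6 → average rank (5+6)/2 = 5.5.
Method 1 values → pooled ranks: 106→1.5, 146→5.5, 128→3.5
Rank sum = 1.5 + 5.5 + 3.5 = 10.5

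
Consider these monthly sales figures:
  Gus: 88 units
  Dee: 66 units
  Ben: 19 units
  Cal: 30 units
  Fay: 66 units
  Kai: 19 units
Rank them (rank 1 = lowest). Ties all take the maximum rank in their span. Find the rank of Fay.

Sorted (ascending): 19, 19, 30, 66, 66, 88
The 2 values of 19 occupy positions 1–2 → each gets rank 2.
The 2 values of 66 occupy positions 4–5 → each gets rank 5.
Fay has value 66 units → rank 5.

5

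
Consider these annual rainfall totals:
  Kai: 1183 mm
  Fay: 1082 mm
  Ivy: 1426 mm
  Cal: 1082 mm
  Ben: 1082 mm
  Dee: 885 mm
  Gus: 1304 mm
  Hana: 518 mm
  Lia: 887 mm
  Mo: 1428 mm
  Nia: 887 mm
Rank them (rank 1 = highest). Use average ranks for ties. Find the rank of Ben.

6

Sorted (descending): 1428, 1426, 1304, 1183, 1082, 1082, 1082, 887, 887, 885, 518
The 3 values of 1082 occupy positions 5–7 → average rank 6.
The 2 values of 887 occupy positions 8–9 → average rank (8+9)/2 = 8.5.
Ben has value 1082 mm → rank 6.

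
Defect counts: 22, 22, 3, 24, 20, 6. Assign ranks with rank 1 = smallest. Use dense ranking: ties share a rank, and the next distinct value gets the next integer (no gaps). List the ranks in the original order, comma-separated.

Sorted (ascending): 3, 6, 20, 22, 22, 24
The 2 values of 22 share dense rank 4.
Remaining distinct values take the next consecutive integers.

4, 4, 1, 5, 3, 2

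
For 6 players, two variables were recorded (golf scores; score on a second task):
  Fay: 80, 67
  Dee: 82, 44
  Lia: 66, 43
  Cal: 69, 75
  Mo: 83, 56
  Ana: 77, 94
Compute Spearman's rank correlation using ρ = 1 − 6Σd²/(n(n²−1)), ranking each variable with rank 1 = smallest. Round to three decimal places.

-0.029

Ranks of variable 1: 4, 5, 1, 2, 6, 3
Ranks of variable 2: 4, 2, 1, 5, 3, 6
d = r₁ − r₂: 0, 3, 0, -3, 3, -3
d²: 0, 9, 0, 9, 9, 9; Σd² = 36
ρ = 1 − 6·36/(6·35) = 1 − 216/210 = -0.029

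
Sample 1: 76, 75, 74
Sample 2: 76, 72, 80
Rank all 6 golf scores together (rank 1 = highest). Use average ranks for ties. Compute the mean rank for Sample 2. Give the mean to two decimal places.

Sorted (descending): 80, 76, 76, 75, 74, 72
The 2 values of 76 occupy positions 2–3 → average rank (2+3)/2 = 2.5.
Sample 2 values → pooled ranks: 76→2.5, 72→6, 80→1
Mean rank = (2.5 + 6 + 1) / 3 = 3.17

3.17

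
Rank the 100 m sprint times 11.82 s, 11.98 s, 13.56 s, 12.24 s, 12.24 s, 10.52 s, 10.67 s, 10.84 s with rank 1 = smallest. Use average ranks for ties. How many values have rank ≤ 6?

5

Sorted (ascending): 10.52, 10.67, 10.84, 11.82, 11.98, 12.24, 12.24, 13.56
The 2 values of 12.24 occupy positions 6–7 → average rank (6+7)/2 = 6.5.
Ranks ≤ 6: {1, 2, 3, 4, 5} → 5 values.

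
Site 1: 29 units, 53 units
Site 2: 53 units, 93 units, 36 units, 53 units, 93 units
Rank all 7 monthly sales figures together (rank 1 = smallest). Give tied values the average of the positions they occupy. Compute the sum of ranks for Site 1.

5

Sorted (ascending): 29, 36, 53, 53, 53, 93, 93
The 3 values of 53 occupy positions 3–5 → average rank 4.
The 2 values of 93 occupy positions 6–7 → average rank (6+7)/2 = 6.5.
Site 1 values → pooled ranks: 29→1, 53→4
Rank sum = 1 + 4 = 5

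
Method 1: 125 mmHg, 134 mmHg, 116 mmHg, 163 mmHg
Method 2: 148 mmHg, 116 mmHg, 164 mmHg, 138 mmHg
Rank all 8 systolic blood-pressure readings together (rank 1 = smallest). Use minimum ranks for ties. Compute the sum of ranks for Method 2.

Sorted (ascending): 116, 116, 125, 134, 138, 148, 163, 164
The 2 values of 116 occupy positions 1–2 → each gets rank 1.
Method 2 values → pooled ranks: 148→6, 116→1, 164→8, 138→5
Rank sum = 6 + 1 + 8 + 5 = 20

20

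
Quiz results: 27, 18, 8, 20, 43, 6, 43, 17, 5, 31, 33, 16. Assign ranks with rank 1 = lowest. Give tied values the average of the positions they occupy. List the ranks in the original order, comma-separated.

Sorted (ascending): 5, 6, 8, 16, 17, 18, 20, 27, 31, 33, 43, 43
The 2 values of 43 occupy positions 11–12 → average rank (11+12)/2 = 11.5.

8, 6, 3, 7, 11.5, 2, 11.5, 5, 1, 9, 10, 4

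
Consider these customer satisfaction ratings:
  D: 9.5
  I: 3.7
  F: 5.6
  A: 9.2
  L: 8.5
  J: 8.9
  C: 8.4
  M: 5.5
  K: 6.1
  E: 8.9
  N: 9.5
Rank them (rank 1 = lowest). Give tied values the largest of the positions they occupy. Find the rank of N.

Sorted (ascending): 3.7, 5.5, 5.6, 6.1, 8.4, 8.5, 8.9, 8.9, 9.2, 9.5, 9.5
The 2 values of 8.9 occupy positions 7–8 → each gets rank 8.
The 2 values of 9.5 occupy positions 10–11 → each gets rank 11.
N has value 9.5 → rank 11.

11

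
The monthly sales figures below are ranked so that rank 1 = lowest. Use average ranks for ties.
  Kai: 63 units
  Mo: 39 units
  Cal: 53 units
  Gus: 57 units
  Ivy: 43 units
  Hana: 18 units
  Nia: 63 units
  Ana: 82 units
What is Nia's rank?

6.5

Sorted (ascending): 18, 39, 43, 53, 57, 63, 63, 82
The 2 values of 63 occupy positions 6–7 → average rank (6+7)/2 = 6.5.
Nia has value 63 units → rank 6.5.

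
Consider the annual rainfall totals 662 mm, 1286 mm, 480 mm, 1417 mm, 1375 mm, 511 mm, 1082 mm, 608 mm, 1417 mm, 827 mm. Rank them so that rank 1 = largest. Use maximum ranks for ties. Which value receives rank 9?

511

Sorted (descending): 1417, 1417, 1375, 1286, 1082, 827, 662, 608, 511, 480
The 2 values of 1417 occupy positions 1–2 → each gets rank 2.
Rank 9 → value 511.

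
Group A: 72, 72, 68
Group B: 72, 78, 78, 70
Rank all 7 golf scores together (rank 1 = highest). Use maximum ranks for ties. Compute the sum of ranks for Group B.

Sorted (descending): 78, 78, 72, 72, 72, 70, 68
The 2 values of 78 occupy positions 1–2 → each gets rank 2.
The 3 values of 72 occupy positions 3–5 → each gets rank 5.
Group B values → pooled ranks: 72→5, 78→2, 78→2, 70→6
Rank sum = 5 + 2 + 2 + 6 = 15

15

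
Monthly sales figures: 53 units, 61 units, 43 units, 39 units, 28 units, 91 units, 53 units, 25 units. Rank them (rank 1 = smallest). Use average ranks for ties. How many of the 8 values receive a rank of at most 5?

Sorted (ascending): 25, 28, 39, 43, 53, 53, 61, 91
The 2 values of 53 occupy positions 5–6 → average rank (5+6)/2 = 5.5.
Ranks ≤ 5: {1, 2, 3, 4} → 4 values.

4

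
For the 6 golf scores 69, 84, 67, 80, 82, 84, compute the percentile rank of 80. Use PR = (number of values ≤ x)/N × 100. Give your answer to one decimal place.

50.0

N = 6.
Strictly below 80: 2. Equal to 80: 1.
PR = 3/6 × 100 = 50.0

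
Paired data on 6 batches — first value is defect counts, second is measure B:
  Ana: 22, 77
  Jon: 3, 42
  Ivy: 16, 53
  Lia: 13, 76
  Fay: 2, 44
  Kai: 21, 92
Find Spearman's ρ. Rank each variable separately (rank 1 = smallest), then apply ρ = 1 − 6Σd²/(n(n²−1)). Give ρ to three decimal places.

0.829

Ranks of variable 1: 6, 2, 4, 3, 1, 5
Ranks of variable 2: 5, 1, 3, 4, 2, 6
d = r₁ − r₂: 1, 1, 1, -1, -1, -1
d²: 1, 1, 1, 1, 1, 1; Σd² = 6
ρ = 1 − 6·6/(6·35) = 1 − 36/210 = 0.829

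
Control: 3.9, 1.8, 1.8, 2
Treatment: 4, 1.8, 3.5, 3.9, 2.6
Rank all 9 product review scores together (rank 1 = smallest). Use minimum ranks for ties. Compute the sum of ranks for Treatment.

Sorted (ascending): 1.8, 1.8, 1.8, 2, 2.6, 3.5, 3.9, 3.9, 4
The 3 values of 1.8 occupy positions 1–3 → each gets rank 1.
The 2 values of 3.9 occupy positions 7–8 → each gets rank 7.
Treatment values → pooled ranks: 4→9, 1.8→1, 3.5→6, 3.9→7, 2.6→5
Rank sum = 9 + 1 + 6 + 7 + 5 = 28

28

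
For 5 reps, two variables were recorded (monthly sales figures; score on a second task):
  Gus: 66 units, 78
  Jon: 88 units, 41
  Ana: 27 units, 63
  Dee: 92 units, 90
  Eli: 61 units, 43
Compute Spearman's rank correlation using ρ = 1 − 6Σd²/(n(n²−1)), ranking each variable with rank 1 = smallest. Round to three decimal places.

0.300

Ranks of variable 1: 3, 4, 1, 5, 2
Ranks of variable 2: 4, 1, 3, 5, 2
d = r₁ − r₂: -1, 3, -2, 0, 0
d²: 1, 9, 4, 0, 0; Σd² = 14
ρ = 1 − 6·14/(5·24) = 1 − 84/120 = 0.300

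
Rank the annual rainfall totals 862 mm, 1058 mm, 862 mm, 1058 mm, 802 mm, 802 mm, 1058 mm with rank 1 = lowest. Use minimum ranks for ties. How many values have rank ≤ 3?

4

Sorted (ascending): 802, 802, 862, 862, 1058, 1058, 1058
The 2 values of 802 occupy positions 1–2 → each gets rank 1.
The 2 values of 862 occupy positions 3–4 → each gets rank 3.
The 3 values of 1058 occupy positions 5–7 → each gets rank 5.
Ranks ≤ 3: {1, 1, 3, 3} → 4 values.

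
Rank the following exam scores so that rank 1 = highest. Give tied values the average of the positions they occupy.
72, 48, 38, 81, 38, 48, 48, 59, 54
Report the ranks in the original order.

Sorted (descending): 81, 72, 59, 54, 48, 48, 48, 38, 38
The 3 values of 48 occupy positions 5–7 → average rank 6.
The 2 values of 38 occupy positions 8–9 → average rank (8+9)/2 = 8.5.

2, 6, 8.5, 1, 8.5, 6, 6, 3, 4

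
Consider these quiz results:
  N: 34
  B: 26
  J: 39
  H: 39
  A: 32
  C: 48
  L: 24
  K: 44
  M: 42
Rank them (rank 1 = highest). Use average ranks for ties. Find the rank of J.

4.5

Sorted (descending): 48, 44, 42, 39, 39, 34, 32, 26, 24
The 2 values of 39 occupy positions 4–5 → average rank (4+5)/2 = 4.5.
J has value 39 → rank 4.5.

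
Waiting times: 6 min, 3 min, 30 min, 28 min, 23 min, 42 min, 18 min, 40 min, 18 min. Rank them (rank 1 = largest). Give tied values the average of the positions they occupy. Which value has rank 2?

Sorted (descending): 42, 40, 30, 28, 23, 18, 18, 6, 3
The 2 values of 18 occupy positions 6–7 → average rank (6+7)/2 = 6.5.
Rank 2 → value 40.

40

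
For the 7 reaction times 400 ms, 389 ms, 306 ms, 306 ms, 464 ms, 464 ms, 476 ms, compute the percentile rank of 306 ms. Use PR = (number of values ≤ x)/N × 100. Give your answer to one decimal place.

N = 7.
Strictly below 306: 0. Equal to 306: 2.
PR = 2/7 × 100 = 28.6

28.6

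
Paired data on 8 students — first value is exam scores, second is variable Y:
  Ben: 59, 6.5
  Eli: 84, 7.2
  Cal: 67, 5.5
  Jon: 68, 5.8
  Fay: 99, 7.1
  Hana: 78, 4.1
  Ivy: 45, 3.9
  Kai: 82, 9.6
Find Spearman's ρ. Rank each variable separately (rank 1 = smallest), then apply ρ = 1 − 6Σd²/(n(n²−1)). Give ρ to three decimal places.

Ranks of variable 1: 2, 7, 3, 4, 8, 5, 1, 6
Ranks of variable 2: 5, 7, 3, 4, 6, 2, 1, 8
d = r₁ − r₂: -3, 0, 0, 0, 2, 3, 0, -2
d²: 9, 0, 0, 0, 4, 9, 0, 4; Σd² = 26
ρ = 1 − 6·26/(8·63) = 1 − 156/504 = 0.690

0.690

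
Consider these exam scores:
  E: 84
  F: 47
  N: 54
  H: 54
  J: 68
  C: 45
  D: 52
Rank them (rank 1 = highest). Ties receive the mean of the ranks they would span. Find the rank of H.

Sorted (descending): 84, 68, 54, 54, 52, 47, 45
The 2 values of 54 occupy positions 3–4 → average rank (3+4)/2 = 3.5.
H has value 54 → rank 3.5.

3.5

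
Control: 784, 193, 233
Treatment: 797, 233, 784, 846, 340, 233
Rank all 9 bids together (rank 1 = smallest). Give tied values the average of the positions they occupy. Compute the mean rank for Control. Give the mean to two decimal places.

3.50

Sorted (ascending): 193, 233, 233, 233, 340, 784, 784, 797, 846
The 3 values of 233 occupy positions 2–4 → average rank 3.
The 2 values of 784 occupy positions 6–7 → average rank (6+7)/2 = 6.5.
Control values → pooled ranks: 784→6.5, 193→1, 233→3
Mean rank = (6.5 + 1 + 3) / 3 = 3.50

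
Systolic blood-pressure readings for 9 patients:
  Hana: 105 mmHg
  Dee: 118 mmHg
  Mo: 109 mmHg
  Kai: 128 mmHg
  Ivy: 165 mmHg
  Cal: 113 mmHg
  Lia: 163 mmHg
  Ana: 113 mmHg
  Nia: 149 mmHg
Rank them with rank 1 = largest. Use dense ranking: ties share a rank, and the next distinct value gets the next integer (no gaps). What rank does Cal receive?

Sorted (descending): 165, 163, 149, 128, 118, 113, 113, 109, 105
The 2 values of 113 share dense rank 6.
Remaining distinct values take the next consecutive integers.
Cal has value 113 mmHg → rank 6.

6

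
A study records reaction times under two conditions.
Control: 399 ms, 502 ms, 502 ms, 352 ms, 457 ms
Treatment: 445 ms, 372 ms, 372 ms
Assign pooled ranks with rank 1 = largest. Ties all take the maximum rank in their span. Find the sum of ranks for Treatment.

18

Sorted (descending): 502, 502, 457, 445, 399, 372, 372, 352
The 2 values of 502 occupy positions 1–2 → each gets rank 2.
The 2 values of 372 occupy positions 6–7 → each gets rank 7.
Treatment values → pooled ranks: 445→4, 372→7, 372→7
Rank sum = 4 + 7 + 7 = 18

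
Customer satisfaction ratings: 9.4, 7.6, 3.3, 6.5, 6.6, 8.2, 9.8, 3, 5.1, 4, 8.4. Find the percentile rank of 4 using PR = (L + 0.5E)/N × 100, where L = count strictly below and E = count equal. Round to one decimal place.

22.7

N = 11.
Strictly below 4: 2. Equal to 4: 1.
PR = (2 + 0.5·1)/11 × 100 = 22.7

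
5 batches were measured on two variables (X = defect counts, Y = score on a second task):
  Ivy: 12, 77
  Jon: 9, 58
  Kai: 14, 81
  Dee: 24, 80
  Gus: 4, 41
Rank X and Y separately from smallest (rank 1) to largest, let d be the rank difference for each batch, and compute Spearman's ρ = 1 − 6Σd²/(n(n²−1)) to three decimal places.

Ranks of variable 1: 3, 2, 4, 5, 1
Ranks of variable 2: 3, 2, 5, 4, 1
d = r₁ − r₂: 0, 0, -1, 1, 0
d²: 0, 0, 1, 1, 0; Σd² = 2
ρ = 1 − 6·2/(5·24) = 1 − 12/120 = 0.900

0.900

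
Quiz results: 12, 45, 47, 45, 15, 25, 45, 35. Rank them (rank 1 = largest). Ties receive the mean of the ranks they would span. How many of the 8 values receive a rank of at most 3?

4

Sorted (descending): 47, 45, 45, 45, 35, 25, 15, 12
The 3 values of 45 occupy positions 2–4 → average rank 3.
Ranks ≤ 3: {1, 3, 3, 3} → 4 values.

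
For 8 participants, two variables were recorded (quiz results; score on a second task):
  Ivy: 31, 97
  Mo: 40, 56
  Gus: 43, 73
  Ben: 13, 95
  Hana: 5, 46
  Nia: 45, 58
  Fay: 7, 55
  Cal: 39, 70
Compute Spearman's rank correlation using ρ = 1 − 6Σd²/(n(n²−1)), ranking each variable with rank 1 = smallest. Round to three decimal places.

Ranks of variable 1: 4, 6, 7, 3, 1, 8, 2, 5
Ranks of variable 2: 8, 3, 6, 7, 1, 4, 2, 5
d = r₁ − r₂: -4, 3, 1, -4, 0, 4, 0, 0
d²: 16, 9, 1, 16, 0, 16, 0, 0; Σd² = 58
ρ = 1 − 6·58/(8·63) = 1 − 348/504 = 0.310

0.310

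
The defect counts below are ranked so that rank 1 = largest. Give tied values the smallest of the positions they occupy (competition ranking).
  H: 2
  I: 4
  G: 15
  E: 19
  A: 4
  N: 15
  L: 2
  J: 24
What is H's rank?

7

Sorted (descending): 24, 19, 15, 15, 4, 4, 2, 2
The 2 values of 15 occupy positions 3–4 → each gets rank 3.
The 2 values of 4 occupy positions 5–6 → each gets rank 5.
The 2 values of 2 occupy positions 7–8 → each gets rank 7.
H has value 2 → rank 7.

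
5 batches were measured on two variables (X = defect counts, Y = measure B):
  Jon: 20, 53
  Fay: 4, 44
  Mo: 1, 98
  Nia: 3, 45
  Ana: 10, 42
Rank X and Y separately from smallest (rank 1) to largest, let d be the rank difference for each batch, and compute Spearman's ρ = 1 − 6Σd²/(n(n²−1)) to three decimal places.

-0.400

Ranks of variable 1: 5, 3, 1, 2, 4
Ranks of variable 2: 4, 2, 5, 3, 1
d = r₁ − r₂: 1, 1, -4, -1, 3
d²: 1, 1, 16, 1, 9; Σd² = 28
ρ = 1 − 6·28/(5·24) = 1 − 168/120 = -0.400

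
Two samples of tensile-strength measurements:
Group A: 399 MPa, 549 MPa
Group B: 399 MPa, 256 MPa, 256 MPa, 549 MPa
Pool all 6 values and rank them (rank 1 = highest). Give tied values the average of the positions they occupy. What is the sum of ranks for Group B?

Sorted (descending): 549, 549, 399, 399, 256, 256
The 2 values of 549 occupy positions 1–2 → average rank (1+2)/2 = 1.5.
The 2 values of 399 occupy positions 3–4 → average rank (3+4)/2 = 3.5.
The 2 values of 256 occupy positions 5–6 → average rank (5+6)/2 = 5.5.
Group B values → pooled ranks: 399→3.5, 256→5.5, 256→5.5, 549→1.5
Rank sum = 3.5 + 5.5 + 5.5 + 1.5 = 16

16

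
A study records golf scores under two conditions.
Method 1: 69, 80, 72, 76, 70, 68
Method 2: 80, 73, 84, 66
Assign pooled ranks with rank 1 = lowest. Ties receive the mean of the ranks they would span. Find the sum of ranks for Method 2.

25.5

Sorted (ascending): 66, 68, 69, 70, 72, 73, 76, 80, 80, 84
The 2 values of 80 occupy positions 8–9 → average rank (8+9)/2 = 8.5.
Method 2 values → pooled ranks: 80→8.5, 73→6, 84→10, 66→1
Rank sum = 8.5 + 6 + 10 + 1 = 25.5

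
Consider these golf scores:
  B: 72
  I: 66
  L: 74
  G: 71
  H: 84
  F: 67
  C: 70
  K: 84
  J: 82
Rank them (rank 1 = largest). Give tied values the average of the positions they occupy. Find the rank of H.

Sorted (descending): 84, 84, 82, 74, 72, 71, 70, 67, 66
The 2 values of 84 occupy positions 1–2 → average rank (1+2)/2 = 1.5.
H has value 84 → rank 1.5.

1.5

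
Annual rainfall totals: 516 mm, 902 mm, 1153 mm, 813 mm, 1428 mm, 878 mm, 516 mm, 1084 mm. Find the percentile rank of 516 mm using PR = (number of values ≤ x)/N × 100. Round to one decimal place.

N = 8.
Strictly below 516: 0. Equal to 516: 2.
PR = 2/8 × 100 = 25.0

25.0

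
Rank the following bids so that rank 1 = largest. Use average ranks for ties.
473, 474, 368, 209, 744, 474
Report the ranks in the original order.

4, 2.5, 5, 6, 1, 2.5

Sorted (descending): 744, 474, 474, 473, 368, 209
The 2 values of 474 occupy positions 2–3 → average rank (2+3)/2 = 2.5.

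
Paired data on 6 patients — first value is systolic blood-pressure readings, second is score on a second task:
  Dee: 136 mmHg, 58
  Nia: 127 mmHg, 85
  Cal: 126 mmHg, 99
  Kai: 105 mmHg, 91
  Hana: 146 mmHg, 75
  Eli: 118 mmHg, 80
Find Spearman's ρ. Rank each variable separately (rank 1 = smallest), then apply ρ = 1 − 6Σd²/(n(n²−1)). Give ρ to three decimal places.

Ranks of variable 1: 5, 4, 3, 1, 6, 2
Ranks of variable 2: 1, 4, 6, 5, 2, 3
d = r₁ − r₂: 4, 0, -3, -4, 4, -1
d²: 16, 0, 9, 16, 16, 1; Σd² = 58
ρ = 1 − 6·58/(6·35) = 1 − 348/210 = -0.657

-0.657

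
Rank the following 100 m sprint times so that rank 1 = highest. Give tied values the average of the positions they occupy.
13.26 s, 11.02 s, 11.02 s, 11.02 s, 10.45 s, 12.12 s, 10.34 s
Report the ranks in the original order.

1, 4, 4, 4, 6, 2, 7

Sorted (descending): 13.26, 12.12, 11.02, 11.02, 11.02, 10.45, 10.34
The 3 values of 11.02 occupy positions 3–5 → average rank 4.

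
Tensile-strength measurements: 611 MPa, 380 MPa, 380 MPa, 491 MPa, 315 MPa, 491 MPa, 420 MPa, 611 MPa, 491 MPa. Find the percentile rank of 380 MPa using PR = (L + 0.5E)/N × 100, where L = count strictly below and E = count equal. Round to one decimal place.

N = 9.
Strictly below 380: 1. Equal to 380: 2.
PR = (1 + 0.5·2)/9 × 100 = 22.2

22.2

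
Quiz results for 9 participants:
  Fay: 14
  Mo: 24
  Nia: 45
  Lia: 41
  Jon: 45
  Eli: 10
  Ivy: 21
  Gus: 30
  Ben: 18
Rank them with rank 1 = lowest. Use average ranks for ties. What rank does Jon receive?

8.5

Sorted (ascending): 10, 14, 18, 21, 24, 30, 41, 45, 45
The 2 values of 45 occupy positions 8–9 → average rank (8+9)/2 = 8.5.
Jon has value 45 → rank 8.5.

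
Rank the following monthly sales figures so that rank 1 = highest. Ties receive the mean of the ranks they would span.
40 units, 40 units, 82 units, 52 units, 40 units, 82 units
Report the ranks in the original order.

Sorted (descending): 82, 82, 52, 40, 40, 40
The 2 values of 82 occupy positions 1–2 → average rank (1+2)/2 = 1.5.
The 3 values of 40 occupy positions 4–6 → average rank 5.

5, 5, 1.5, 3, 5, 1.5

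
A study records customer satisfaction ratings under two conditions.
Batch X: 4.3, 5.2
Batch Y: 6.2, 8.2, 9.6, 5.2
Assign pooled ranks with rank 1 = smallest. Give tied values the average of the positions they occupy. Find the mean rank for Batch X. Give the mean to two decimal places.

Sorted (ascending): 4.3, 5.2, 5.2, 6.2, 8.2, 9.6
The 2 values of 5.2 occupy positions 2–3 → average rank (2+3)/2 = 2.5.
Batch X values → pooled ranks: 4.3→1, 5.2→2.5
Mean rank = (1 + 2.5) / 2 = 1.75

1.75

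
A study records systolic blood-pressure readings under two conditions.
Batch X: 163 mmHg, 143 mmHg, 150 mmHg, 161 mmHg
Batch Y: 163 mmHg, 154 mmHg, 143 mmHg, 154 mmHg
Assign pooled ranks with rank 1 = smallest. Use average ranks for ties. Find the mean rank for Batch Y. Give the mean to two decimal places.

4.50

Sorted (ascending): 143, 143, 150, 154, 154, 161, 163, 163
The 2 values of 143 occupy positions 1–2 → average rank (1+2)/2 = 1.5.
The 2 values of 154 occupy positions 4–5 → average rank (4+5)/2 = 4.5.
The 2 values of 163 occupy positions 7–8 → average rank (7+8)/2 = 7.5.
Batch Y values → pooled ranks: 163→7.5, 154→4.5, 143→1.5, 154→4.5
Mean rank = (7.5 + 4.5 + 1.5 + 4.5) / 4 = 4.50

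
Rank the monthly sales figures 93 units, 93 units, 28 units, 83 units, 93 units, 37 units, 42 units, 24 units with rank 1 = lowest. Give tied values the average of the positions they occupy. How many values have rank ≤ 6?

Sorted (ascending): 24, 28, 37, 42, 83, 93, 93, 93
The 3 values of 93 occupy positions 6–8 → average rank 7.
Ranks ≤ 6: {1, 2, 3, 4, 5} → 5 values.

5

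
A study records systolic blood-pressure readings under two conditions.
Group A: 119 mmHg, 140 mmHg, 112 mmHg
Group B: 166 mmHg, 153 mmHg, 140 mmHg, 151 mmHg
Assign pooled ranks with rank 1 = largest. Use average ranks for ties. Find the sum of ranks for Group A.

Sorted (descending): 166, 153, 151, 140, 140, 119, 112
The 2 values of 140 occupy positions 4–5 → average rank (4+5)/2 = 4.5.
Group A values → pooled ranks: 119→6, 140→4.5, 112→7
Rank sum = 6 + 4.5 + 7 = 17.5

17.5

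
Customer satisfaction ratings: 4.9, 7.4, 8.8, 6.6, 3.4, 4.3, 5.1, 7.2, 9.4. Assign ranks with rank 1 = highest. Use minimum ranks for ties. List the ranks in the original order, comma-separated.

7, 3, 2, 5, 9, 8, 6, 4, 1

Sorted (descending): 9.4, 8.8, 7.4, 7.2, 6.6, 5.1, 4.9, 4.3, 3.4
No ties — each value takes its position as its rank.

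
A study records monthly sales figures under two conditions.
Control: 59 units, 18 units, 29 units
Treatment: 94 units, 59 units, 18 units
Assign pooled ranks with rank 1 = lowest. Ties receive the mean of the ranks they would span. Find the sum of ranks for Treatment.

Sorted (ascending): 18, 18, 29, 59, 59, 94
The 2 values of 18 occupy positions 1–2 → average rank (1+2)/2 = 1.5.
The 2 values of 59 occupy positions 4–5 → average rank (4+5)/2 = 4.5.
Treatment values → pooled ranks: 94→6, 59→4.5, 18→1.5
Rank sum = 6 + 4.5 + 1.5 = 12

12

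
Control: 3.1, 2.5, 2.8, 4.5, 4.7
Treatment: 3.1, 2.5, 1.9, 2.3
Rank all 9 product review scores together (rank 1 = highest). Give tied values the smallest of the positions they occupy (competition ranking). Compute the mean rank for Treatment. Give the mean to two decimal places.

6.50

Sorted (descending): 4.7, 4.5, 3.1, 3.1, 2.8, 2.5, 2.5, 2.3, 1.9
The 2 values of 3.1 occupy positions 3–4 → each gets rank 3.
The 2 values of 2.5 occupy positions 6–7 → each gets rank 6.
Treatment values → pooled ranks: 3.1→3, 2.5→6, 1.9→9, 2.3→8
Mean rank = (3 + 6 + 9 + 8) / 4 = 6.50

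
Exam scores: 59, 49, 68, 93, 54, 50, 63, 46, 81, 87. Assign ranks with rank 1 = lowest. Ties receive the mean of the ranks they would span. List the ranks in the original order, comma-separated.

5, 2, 7, 10, 4, 3, 6, 1, 8, 9

Sorted (ascending): 46, 49, 50, 54, 59, 63, 68, 81, 87, 93
No ties — each value takes its position as its rank.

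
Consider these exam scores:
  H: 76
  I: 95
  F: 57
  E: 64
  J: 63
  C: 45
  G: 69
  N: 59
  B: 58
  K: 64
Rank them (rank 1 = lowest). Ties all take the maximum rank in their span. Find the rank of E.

7

Sorted (ascending): 45, 57, 58, 59, 63, 64, 64, 69, 76, 95
The 2 values of 64 occupy positions 6–7 → each gets rank 7.
E has value 64 → rank 7.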